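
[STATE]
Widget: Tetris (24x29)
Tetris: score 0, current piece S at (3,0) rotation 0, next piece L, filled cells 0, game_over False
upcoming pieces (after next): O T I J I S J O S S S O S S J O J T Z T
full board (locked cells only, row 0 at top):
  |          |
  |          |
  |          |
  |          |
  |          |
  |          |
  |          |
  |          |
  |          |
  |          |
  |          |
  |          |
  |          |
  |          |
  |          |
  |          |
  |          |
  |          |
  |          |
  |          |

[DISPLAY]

    ░░    │Next:        
   ░░     │  ▒          
          │▒▒▒          
          │             
          │             
          │             
          │Score:       
          │0            
          │             
          │             
          │             
          │             
          │             
          │             
          │             
          │             
          │             
          │             
          │             
          │             
          │             
          │             
          │             
          │             
          │             
          │             
          │             
          │             
          │             


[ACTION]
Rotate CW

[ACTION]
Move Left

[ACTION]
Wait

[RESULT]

          │Next:        
  ░       │  ▒          
  ░░      │▒▒▒          
   ░      │             
          │             
          │             
          │Score:       
          │0            
          │             
          │             
          │             
          │             
          │             
          │             
          │             
          │             
          │             
          │             
          │             
          │             
          │             
          │             
          │             
          │             
          │             
          │             
          │             
          │             
          │             


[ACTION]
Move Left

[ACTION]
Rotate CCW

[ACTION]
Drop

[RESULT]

          │Next:        
          │  ▒          
  ░░      │▒▒▒          
 ░░       │             
          │             
          │             
          │Score:       
          │0            
          │             
          │             
          │             
          │             
          │             
          │             
          │             
          │             
          │             
          │             
          │             
          │             
          │             
          │             
          │             
          │             
          │             
          │             
          │             
          │             
          │             


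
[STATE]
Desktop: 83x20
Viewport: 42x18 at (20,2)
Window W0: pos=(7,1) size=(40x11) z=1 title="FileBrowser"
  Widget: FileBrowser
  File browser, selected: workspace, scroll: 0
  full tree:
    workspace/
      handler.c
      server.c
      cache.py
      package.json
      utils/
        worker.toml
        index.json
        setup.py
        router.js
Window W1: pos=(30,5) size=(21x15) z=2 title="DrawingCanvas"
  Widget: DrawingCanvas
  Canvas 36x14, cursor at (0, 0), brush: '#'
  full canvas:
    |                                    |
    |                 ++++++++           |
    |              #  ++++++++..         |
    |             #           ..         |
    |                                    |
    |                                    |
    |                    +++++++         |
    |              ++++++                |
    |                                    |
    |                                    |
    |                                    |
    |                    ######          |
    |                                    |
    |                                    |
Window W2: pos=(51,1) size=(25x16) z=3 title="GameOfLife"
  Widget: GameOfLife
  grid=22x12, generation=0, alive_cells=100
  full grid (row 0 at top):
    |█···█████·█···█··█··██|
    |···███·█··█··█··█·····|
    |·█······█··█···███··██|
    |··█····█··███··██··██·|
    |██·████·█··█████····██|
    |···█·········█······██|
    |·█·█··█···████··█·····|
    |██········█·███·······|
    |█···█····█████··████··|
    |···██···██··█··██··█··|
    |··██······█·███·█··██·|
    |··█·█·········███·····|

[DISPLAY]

                          ┃    ┃ GameOfLif
──────────────────────────┨    ┠──────────
ace/                      ┃    ┃Gen: 0    
c         ┏━━━━━━━━━━━━━━━━━━━┓┃█···█████·
          ┃ DrawingCanvas     ┃┃···███·█··
          ┠───────────────────┨┃·█······█·
json      ┃+                  ┃┃··█····█··
s/        ┃                 ++┃┃██·████·█·
          ┃              #  ++┃┃···█······
━━━━━━━━━━┃             #     ┃┃·█·█··█···
          ┃                   ┃┃██········
          ┃                   ┃┃█···█····█
          ┃                   ┃┃···██···██
          ┃              +++++┃┃··██······
          ┃                   ┃┗━━━━━━━━━━
          ┃                   ┃           
          ┃                   ┃           
          ┗━━━━━━━━━━━━━━━━━━━┛           


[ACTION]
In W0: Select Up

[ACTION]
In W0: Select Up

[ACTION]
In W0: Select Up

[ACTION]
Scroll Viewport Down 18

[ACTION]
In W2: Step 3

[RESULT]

                          ┃    ┃ GameOfLif
──────────────────────────┨    ┠──────────
ace/                      ┃    ┃Gen: 3    
c         ┏━━━━━━━━━━━━━━━━━━━┓┃·········█
          ┃ DrawingCanvas     ┃┃··········
          ┠───────────────────┨┃··········
json      ┃+                  ┃┃··········
s/        ┃                 ++┃┃··········
          ┃              #  ++┃┃·········█
━━━━━━━━━━┃             #     ┃┃··········
          ┃                   ┃┃··········
          ┃                   ┃┃····█·····
          ┃                   ┃┃··█·······
          ┃              +++++┃┃·███······
          ┃                   ┃┗━━━━━━━━━━
          ┃                   ┃           
          ┃                   ┃           
          ┗━━━━━━━━━━━━━━━━━━━┛           


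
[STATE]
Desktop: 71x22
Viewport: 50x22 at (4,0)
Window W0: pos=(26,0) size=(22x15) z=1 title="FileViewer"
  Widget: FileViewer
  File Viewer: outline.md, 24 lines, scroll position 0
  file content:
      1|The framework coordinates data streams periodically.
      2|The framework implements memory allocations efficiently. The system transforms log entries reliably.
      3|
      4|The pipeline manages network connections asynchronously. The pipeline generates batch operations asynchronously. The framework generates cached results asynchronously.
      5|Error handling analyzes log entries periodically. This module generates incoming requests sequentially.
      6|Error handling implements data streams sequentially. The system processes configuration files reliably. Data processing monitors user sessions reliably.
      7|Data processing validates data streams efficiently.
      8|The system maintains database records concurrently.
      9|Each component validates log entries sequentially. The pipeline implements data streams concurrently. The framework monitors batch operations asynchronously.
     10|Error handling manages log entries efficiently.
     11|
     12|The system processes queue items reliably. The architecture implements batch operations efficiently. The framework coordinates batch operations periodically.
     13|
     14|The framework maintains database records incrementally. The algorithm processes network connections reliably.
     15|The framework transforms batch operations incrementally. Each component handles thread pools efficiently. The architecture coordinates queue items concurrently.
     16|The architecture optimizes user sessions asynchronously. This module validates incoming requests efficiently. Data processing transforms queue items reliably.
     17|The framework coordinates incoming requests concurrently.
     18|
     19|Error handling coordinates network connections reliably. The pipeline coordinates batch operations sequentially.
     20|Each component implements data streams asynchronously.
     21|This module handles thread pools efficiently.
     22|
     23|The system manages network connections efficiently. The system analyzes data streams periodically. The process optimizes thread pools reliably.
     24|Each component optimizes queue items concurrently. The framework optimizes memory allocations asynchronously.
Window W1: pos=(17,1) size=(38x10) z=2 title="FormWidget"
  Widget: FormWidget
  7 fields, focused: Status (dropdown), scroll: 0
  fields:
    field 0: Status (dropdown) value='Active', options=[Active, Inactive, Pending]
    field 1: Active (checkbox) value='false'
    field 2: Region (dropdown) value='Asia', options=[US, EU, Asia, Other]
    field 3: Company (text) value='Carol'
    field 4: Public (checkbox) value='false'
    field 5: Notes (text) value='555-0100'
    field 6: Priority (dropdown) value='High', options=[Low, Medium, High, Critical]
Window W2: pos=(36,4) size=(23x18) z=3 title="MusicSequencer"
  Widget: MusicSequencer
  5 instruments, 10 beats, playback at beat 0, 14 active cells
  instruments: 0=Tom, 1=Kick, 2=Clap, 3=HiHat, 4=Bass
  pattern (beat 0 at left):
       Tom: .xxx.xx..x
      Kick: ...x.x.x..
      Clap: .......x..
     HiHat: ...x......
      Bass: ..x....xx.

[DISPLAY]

                      ┏━━━━━━━━━━━━━━━━━━━━┓      
             ┏━━━━━━━━━━━━━━━━━━━━━━━━━━━━━━━━━━━━
             ┃ FormWidget                         
             ┠────────────────────────────────────
             ┃> Status:     [Act┏━━━━━━━━━━━━━━━━━
             ┃  Active:     [ ] ┃ MusicSequencer  
             ┃  Region:     [Asi┠─────────────────
             ┃  Company:    [Car┃      ▼123456789 
             ┃  Public:     [ ] ┃   Tom·███·██··█ 
             ┃  Notes:      [555┃  Kick···█·█·█·· 
             ┗━━━━━━━━━━━━━━━━━━┃  Clap·······█·· 
                      ┃Each comp┃ HiHat···█······ 
                      ┃Error han┃  Bass··█····██· 
                      ┃         ┃                 
                      ┗━━━━━━━━━┃                 
                                ┃                 
                                ┃                 
                                ┃                 
                                ┃                 
                                ┃                 
                                ┃                 
                                ┗━━━━━━━━━━━━━━━━━


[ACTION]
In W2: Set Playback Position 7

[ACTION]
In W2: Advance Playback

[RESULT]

                      ┏━━━━━━━━━━━━━━━━━━━━┓      
             ┏━━━━━━━━━━━━━━━━━━━━━━━━━━━━━━━━━━━━
             ┃ FormWidget                         
             ┠────────────────────────────────────
             ┃> Status:     [Act┏━━━━━━━━━━━━━━━━━
             ┃  Active:     [ ] ┃ MusicSequencer  
             ┃  Region:     [Asi┠─────────────────
             ┃  Company:    [Car┃      01234567▼9 
             ┃  Public:     [ ] ┃   Tom·███·██··█ 
             ┃  Notes:      [555┃  Kick···█·█·█·· 
             ┗━━━━━━━━━━━━━━━━━━┃  Clap·······█·· 
                      ┃Each comp┃ HiHat···█······ 
                      ┃Error han┃  Bass··█····██· 
                      ┃         ┃                 
                      ┗━━━━━━━━━┃                 
                                ┃                 
                                ┃                 
                                ┃                 
                                ┃                 
                                ┃                 
                                ┃                 
                                ┗━━━━━━━━━━━━━━━━━


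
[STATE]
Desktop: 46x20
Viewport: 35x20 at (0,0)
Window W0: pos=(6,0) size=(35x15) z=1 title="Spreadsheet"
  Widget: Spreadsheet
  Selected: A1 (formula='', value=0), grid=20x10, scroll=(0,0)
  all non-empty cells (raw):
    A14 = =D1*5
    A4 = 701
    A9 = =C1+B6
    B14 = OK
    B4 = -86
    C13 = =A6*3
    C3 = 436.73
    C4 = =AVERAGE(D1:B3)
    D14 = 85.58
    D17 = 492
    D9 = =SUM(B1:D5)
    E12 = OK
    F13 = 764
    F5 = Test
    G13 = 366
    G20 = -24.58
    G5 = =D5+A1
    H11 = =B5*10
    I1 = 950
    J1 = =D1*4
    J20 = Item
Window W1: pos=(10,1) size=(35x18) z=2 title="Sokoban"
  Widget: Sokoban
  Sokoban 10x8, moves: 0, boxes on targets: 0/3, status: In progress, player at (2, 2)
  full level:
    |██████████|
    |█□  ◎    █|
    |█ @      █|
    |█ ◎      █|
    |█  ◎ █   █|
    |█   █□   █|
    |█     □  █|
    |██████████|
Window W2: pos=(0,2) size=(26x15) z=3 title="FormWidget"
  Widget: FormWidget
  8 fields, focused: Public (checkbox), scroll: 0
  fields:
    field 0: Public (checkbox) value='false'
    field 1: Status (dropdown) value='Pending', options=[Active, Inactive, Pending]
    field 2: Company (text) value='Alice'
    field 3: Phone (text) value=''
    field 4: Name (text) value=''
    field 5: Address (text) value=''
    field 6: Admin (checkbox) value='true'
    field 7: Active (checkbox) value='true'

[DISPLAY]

      ┏━━━━━━━━━━━━━━━━━━━━━━━━━━━━
      ┃ Sp┏━━━━━━━━━━━━━━━━━━━━━━━━
┏━━━━━━━━━━━━━━━━━━━━━━━━┓         
┃ FormWidget             ┃─────────
┠────────────────────────┨         
┃> Public:     [ ]       ┃         
┃  Status:     [Pending▼]┃         
┃  Company:    [Alice   ]┃         
┃  Phone:      [        ]┃         
┃  Name:       [        ]┃         
┃  Address:    [        ]┃         
┃  Admin:      [x]       ┃         
┃  Active:     [x]       ┃         
┃                        ┃         
┃                        ┃         
┃                        ┃         
┗━━━━━━━━━━━━━━━━━━━━━━━━┛         
          ┃                        
          ┗━━━━━━━━━━━━━━━━━━━━━━━━
                                   


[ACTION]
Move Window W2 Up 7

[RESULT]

┏━━━━━━━━━━━━━━━━━━━━━━━━┓━━━━━━━━━
┃ FormWidget             ┃━━━━━━━━━
┠────────────────────────┨         
┃> Public:     [ ]       ┃─────────
┃  Status:     [Pending▼]┃         
┃  Company:    [Alice   ]┃         
┃  Phone:      [        ]┃         
┃  Name:       [        ]┃         
┃  Address:    [        ]┃         
┃  Admin:      [x]       ┃         
┃  Active:     [x]       ┃         
┃                        ┃         
┃                        ┃         
┃                        ┃         
┗━━━━━━━━━━━━━━━━━━━━━━━━┛         
          ┃                        
          ┃                        
          ┃                        
          ┗━━━━━━━━━━━━━━━━━━━━━━━━
                                   


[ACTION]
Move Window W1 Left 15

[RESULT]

┏━━━━━━━━━━━━━━━━━━━━━━━━┓━━━━━━━━━
┃ FormWidget             ┃━━━━━━━━┓
┠────────────────────────┨        ┃
┃> Public:     [ ]       ┃────────┨
┃  Status:     [Pending▼]┃        ┃
┃  Company:    [Alice   ]┃        ┃
┃  Phone:      [        ]┃        ┃
┃  Name:       [        ]┃        ┃
┃  Address:    [        ]┃        ┃
┃  Admin:      [x]       ┃        ┃
┃  Active:     [x]       ┃        ┃
┃                        ┃        ┃
┃                        ┃        ┃
┃                        ┃        ┃
┗━━━━━━━━━━━━━━━━━━━━━━━━┛        ┃
┃                                 ┃
┃                                 ┃
┃                                 ┃
┗━━━━━━━━━━━━━━━━━━━━━━━━━━━━━━━━━┛
                                   


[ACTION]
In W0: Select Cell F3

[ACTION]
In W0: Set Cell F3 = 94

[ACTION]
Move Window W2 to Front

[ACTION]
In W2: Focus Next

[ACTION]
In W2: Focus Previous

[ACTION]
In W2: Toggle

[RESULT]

┏━━━━━━━━━━━━━━━━━━━━━━━━┓━━━━━━━━━
┃ FormWidget             ┃━━━━━━━━┓
┠────────────────────────┨        ┃
┃> Public:     [x]       ┃────────┨
┃  Status:     [Pending▼]┃        ┃
┃  Company:    [Alice   ]┃        ┃
┃  Phone:      [        ]┃        ┃
┃  Name:       [        ]┃        ┃
┃  Address:    [        ]┃        ┃
┃  Admin:      [x]       ┃        ┃
┃  Active:     [x]       ┃        ┃
┃                        ┃        ┃
┃                        ┃        ┃
┃                        ┃        ┃
┗━━━━━━━━━━━━━━━━━━━━━━━━┛        ┃
┃                                 ┃
┃                                 ┃
┃                                 ┃
┗━━━━━━━━━━━━━━━━━━━━━━━━━━━━━━━━━┛
                                   


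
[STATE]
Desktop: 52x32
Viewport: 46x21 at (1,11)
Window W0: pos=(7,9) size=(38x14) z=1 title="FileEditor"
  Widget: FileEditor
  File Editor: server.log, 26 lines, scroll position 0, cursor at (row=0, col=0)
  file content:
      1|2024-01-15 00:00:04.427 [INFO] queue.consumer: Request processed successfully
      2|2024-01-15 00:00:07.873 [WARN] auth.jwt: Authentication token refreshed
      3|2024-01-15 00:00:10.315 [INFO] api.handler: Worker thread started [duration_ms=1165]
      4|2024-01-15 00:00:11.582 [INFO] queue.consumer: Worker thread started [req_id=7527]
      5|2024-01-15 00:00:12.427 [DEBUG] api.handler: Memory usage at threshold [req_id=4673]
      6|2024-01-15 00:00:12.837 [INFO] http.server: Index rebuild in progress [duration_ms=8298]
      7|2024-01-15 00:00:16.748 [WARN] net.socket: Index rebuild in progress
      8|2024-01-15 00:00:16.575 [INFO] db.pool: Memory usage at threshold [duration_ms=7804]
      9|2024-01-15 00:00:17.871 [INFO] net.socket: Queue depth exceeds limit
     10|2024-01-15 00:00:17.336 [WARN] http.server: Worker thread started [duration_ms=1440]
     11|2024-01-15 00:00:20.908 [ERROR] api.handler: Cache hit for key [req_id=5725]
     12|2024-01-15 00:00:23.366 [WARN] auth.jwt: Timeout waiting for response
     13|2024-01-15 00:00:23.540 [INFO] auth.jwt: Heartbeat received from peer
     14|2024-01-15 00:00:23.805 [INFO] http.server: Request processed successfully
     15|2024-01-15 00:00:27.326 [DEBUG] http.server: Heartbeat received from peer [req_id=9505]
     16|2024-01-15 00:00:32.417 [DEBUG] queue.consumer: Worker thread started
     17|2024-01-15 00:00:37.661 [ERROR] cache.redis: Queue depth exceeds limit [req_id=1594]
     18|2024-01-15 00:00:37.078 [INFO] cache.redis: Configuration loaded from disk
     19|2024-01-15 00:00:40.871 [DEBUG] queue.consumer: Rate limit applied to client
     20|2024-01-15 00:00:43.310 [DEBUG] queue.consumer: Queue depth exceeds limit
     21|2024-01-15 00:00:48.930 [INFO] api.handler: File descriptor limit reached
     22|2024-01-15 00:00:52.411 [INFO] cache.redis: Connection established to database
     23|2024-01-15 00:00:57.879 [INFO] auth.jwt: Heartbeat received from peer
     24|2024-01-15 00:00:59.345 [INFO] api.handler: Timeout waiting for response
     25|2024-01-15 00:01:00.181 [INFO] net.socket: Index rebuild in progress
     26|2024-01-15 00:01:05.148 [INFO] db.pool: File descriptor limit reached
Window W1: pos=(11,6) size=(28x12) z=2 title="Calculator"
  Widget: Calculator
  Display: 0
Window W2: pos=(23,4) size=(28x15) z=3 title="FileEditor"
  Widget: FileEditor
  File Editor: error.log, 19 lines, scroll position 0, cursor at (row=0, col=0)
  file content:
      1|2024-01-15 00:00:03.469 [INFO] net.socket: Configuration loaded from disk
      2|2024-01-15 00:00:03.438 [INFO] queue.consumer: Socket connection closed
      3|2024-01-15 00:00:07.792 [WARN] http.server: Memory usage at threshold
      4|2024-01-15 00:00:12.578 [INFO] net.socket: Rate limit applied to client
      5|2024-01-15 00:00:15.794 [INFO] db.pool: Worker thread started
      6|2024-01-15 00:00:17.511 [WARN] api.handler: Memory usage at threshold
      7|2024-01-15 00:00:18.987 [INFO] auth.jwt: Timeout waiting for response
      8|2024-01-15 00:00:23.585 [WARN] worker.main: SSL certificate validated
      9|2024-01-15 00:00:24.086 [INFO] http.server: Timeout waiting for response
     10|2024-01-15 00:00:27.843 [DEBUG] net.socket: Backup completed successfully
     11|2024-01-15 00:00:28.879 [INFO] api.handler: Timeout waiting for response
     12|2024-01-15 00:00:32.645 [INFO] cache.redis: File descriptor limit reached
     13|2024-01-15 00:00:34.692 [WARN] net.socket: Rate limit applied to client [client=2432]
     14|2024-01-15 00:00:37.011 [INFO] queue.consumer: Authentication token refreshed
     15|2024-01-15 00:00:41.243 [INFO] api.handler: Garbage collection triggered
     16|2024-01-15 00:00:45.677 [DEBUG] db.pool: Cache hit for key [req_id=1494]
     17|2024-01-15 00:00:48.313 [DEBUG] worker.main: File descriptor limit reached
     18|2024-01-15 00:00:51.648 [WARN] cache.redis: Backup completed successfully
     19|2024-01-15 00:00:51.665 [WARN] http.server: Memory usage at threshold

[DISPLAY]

      ┠───┃│ 7 │ 8 │ 9┃2024-01-15 00:00:15.794
      ┃█02┃├───┼───┼──┃2024-01-15 00:00:17.511
      ┃202┃│ 4 │ 5 │ 6┃2024-01-15 00:00:18.987
      ┃202┃├───┼───┼──┃2024-01-15 00:00:23.585
      ┃202┃│ 1 │ 2 │ 3┃2024-01-15 00:00:24.086
      ┃202┃└───┴───┴──┃2024-01-15 00:00:27.843
      ┃202┗━━━━━━━━━━━┃2024-01-15 00:00:28.879
      ┃2024-01-15 00:0┗━━━━━━━━━━━━━━━━━━━━━━━
      ┃2024-01-15 00:00:16.575 [INFO] db.p░┃  
      ┃2024-01-15 00:00:17.871 [INFO] net.░┃  
      ┃2024-01-15 00:00:17.336 [WARN] http▼┃  
      ┗━━━━━━━━━━━━━━━━━━━━━━━━━━━━━━━━━━━━┛  
                                              
                                              
                                              
                                              
                                              
                                              
                                              
                                              
                                              


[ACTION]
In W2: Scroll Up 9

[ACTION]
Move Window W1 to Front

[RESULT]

      ┠───┃│ 7 │ 8 │ 9 │ ÷ │         ┃0:15.794
      ┃█02┃├───┼───┼───┼───┤         ┃0:17.511
      ┃202┃│ 4 │ 5 │ 6 │ × │         ┃0:18.987
      ┃202┃├───┼───┼───┼───┤         ┃0:23.585
      ┃202┃│ 1 │ 2 │ 3 │ - │         ┃0:24.086
      ┃202┃└───┴───┴───┴───┘         ┃0:27.843
      ┃202┗━━━━━━━━━━━━━━━━━━━━━━━━━━┛0:28.879
      ┃2024-01-15 00:0┗━━━━━━━━━━━━━━━━━━━━━━━
      ┃2024-01-15 00:00:16.575 [INFO] db.p░┃  
      ┃2024-01-15 00:00:17.871 [INFO] net.░┃  
      ┃2024-01-15 00:00:17.336 [WARN] http▼┃  
      ┗━━━━━━━━━━━━━━━━━━━━━━━━━━━━━━━━━━━━┛  
                                              
                                              
                                              
                                              
                                              
                                              
                                              
                                              
                                              


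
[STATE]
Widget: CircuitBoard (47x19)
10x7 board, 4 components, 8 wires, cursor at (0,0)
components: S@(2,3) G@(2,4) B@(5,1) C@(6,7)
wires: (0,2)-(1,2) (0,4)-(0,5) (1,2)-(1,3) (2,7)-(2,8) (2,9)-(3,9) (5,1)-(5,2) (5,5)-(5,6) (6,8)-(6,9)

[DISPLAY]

   0 1 2 3 4 5 6 7 8 9                         
0  [.]      ·       · ─ ·                      
            │                                  
1           · ─ ·                              
                                               
2               S   G           · ─ ·   ·      
                                        │      
3                                       ·      
                                               
4                                              
                                               
5       B ─ ·           · ─ ·                  
                                               
6                               C   · ─ ·      
Cursor: (0,0)                                  
                                               
                                               
                                               
                                               


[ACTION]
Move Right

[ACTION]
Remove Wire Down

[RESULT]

   0 1 2 3 4 5 6 7 8 9                         
0      [.]  ·       · ─ ·                      
            │                                  
1           · ─ ·                              
                                               
2               S   G           · ─ ·   ·      
                                        │      
3                                       ·      
                                               
4                                              
                                               
5       B ─ ·           · ─ ·                  
                                               
6                               C   · ─ ·      
Cursor: (0,1)                                  
                                               
                                               
                                               
                                               


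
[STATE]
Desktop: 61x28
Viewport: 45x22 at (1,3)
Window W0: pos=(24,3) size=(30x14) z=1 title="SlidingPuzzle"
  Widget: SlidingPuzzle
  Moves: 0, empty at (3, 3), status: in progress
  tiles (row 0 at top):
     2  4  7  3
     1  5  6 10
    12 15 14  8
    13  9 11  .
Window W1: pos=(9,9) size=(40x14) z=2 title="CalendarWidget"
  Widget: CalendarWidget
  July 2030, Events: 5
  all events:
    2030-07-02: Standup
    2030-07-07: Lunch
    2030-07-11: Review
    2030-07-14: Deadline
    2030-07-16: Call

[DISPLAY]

                       ┏━━━━━━━━━━━━━━━━━━━━━
                       ┃ SlidingPuzzle       
                       ┠─────────────────────
                       ┃┌────┬────┬────┬────┐
                       ┃│  2 │  4 │  7 │  3 │
                       ┃├────┼────┼────┼────┤
        ┏━━━━━━━━━━━━━━━━━━━━━━━━━━━━━━━━━━━━
        ┃ CalendarWidget                     
        ┠────────────────────────────────────
        ┃              July 2030             
        ┃Mo Tu We Th Fr Sa Su                
        ┃ 1  2*  3  4  5  6  7*              
        ┃ 8  9 10 11* 12 13 14*              
        ┃15 16* 17 18 19 20 21               
        ┃22 23 24 25 26 27 28                
        ┃29 30 31                            
        ┃                                    
        ┃                                    
        ┃                                    
        ┗━━━━━━━━━━━━━━━━━━━━━━━━━━━━━━━━━━━━
                                             
                                             


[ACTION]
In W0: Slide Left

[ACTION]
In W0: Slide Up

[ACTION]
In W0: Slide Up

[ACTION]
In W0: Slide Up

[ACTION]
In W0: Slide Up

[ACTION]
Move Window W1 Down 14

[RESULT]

                       ┏━━━━━━━━━━━━━━━━━━━━━
                       ┃ SlidingPuzzle       
                       ┠─────────────────────
                       ┃┌────┬────┬────┬────┐
                       ┃│  2 │  4 │  7 │  3 │
                       ┃├────┼────┼────┼────┤
                       ┃│  1 │  5 │  6 │ 10 │
                       ┃├────┼────┼────┼────┤
                       ┃│ 12 │ 15 │ 14 │  8 │
                       ┃├────┼────┼────┼────┤
                       ┃│ 13 │  9 │ 11 │    │
        ┏━━━━━━━━━━━━━━━━━━━━━━━━━━━━━━━━━━━━
        ┃ CalendarWidget                     
        ┠────────────────────────────────────
        ┃              July 2030             
        ┃Mo Tu We Th Fr Sa Su                
        ┃ 1  2*  3  4  5  6  7*              
        ┃ 8  9 10 11* 12 13 14*              
        ┃15 16* 17 18 19 20 21               
        ┃22 23 24 25 26 27 28                
        ┃29 30 31                            
        ┃                                    


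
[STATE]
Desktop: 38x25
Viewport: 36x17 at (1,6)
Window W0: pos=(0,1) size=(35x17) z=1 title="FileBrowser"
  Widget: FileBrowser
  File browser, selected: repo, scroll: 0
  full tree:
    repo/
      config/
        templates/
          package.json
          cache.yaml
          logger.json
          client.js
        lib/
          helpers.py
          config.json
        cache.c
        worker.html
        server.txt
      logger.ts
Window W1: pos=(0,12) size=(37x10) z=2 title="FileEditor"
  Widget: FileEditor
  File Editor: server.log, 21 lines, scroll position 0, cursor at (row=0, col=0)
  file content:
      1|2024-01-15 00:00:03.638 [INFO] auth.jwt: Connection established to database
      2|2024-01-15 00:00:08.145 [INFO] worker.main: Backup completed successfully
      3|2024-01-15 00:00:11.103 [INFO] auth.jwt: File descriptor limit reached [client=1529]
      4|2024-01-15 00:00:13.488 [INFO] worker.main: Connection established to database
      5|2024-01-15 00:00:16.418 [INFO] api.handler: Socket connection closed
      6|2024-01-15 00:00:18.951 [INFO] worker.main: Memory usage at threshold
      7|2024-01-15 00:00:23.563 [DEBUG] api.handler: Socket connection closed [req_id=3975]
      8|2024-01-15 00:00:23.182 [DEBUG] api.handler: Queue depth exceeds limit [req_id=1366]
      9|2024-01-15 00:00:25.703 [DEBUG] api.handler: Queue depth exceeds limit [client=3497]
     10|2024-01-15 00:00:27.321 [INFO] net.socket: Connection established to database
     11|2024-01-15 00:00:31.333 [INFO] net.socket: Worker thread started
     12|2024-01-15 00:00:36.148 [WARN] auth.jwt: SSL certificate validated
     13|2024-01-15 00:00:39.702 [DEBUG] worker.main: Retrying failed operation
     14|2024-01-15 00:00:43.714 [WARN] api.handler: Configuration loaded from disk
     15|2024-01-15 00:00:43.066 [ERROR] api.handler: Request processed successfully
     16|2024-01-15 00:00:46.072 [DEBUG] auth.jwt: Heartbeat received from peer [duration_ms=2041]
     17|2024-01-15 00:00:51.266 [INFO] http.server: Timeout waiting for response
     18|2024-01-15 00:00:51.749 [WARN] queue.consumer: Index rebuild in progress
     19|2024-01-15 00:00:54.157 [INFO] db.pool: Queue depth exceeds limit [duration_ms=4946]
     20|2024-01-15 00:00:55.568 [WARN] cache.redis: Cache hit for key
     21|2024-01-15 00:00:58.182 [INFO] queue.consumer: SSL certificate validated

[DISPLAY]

    logger.ts                    ┃  
                                 ┃  
                                 ┃  
                                 ┃  
                                 ┃  
                                 ┃  
━━━━━━━━━━━━━━━━━━━━━━━━━━━━━━━━━━━┓
 FileEditor                        ┃
───────────────────────────────────┨
█024-01-15 00:00:03.638 [INFO] aut▲┃
2024-01-15 00:00:08.145 [INFO] wor█┃
2024-01-15 00:00:11.103 [INFO] aut░┃
2024-01-15 00:00:13.488 [INFO] wor░┃
2024-01-15 00:00:16.418 [INFO] api░┃
2024-01-15 00:00:18.951 [INFO] wor▼┃
━━━━━━━━━━━━━━━━━━━━━━━━━━━━━━━━━━━┛
                                    


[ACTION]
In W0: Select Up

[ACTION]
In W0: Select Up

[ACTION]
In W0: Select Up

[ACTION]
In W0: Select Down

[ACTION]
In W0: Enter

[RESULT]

      [+] templates/             ┃  
      [+] lib/                   ┃  
      cache.c                    ┃  
      worker.html                ┃  
      server.txt                 ┃  
    logger.ts                    ┃  
━━━━━━━━━━━━━━━━━━━━━━━━━━━━━━━━━━━┓
 FileEditor                        ┃
───────────────────────────────────┨
█024-01-15 00:00:03.638 [INFO] aut▲┃
2024-01-15 00:00:08.145 [INFO] wor█┃
2024-01-15 00:00:11.103 [INFO] aut░┃
2024-01-15 00:00:13.488 [INFO] wor░┃
2024-01-15 00:00:16.418 [INFO] api░┃
2024-01-15 00:00:18.951 [INFO] wor▼┃
━━━━━━━━━━━━━━━━━━━━━━━━━━━━━━━━━━━┛
                                    


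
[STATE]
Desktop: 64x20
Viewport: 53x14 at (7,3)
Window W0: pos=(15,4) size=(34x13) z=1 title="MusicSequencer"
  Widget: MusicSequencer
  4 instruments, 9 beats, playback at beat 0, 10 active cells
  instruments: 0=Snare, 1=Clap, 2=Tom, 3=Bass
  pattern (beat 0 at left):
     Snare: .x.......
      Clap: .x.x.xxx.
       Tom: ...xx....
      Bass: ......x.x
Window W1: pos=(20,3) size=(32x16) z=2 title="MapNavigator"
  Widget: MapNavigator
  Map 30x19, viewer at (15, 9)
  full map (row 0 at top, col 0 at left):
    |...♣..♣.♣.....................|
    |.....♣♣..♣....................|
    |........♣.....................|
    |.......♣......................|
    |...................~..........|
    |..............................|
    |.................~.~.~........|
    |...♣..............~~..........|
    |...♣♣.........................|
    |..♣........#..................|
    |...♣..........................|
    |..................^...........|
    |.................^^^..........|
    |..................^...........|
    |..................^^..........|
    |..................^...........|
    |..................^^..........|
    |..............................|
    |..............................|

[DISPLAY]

             ┏━━━━━━━━━━━━━━━━━━━━━━━━━━━━━━┓        
        ┏━━━━┃ MapNavigator                 ┃        
        ┃ Mus┠──────────────────────────────┨        
        ┠────┃.......♣......................┃        
        ┃    ┃...................~..........┃        
        ┃ Sna┃..............................┃        
        ┃  Cl┃.................~.~.~........┃        
        ┃   T┃...♣..............~~..........┃        
        ┃  Ba┃...♣♣.........................┃        
        ┃    ┃..♣........#...@..............┃        
        ┃    ┃...♣..........................┃        
        ┃    ┃..................^...........┃        
        ┃    ┃.................^^^..........┃        
        ┗━━━━┃..................^...........┃        


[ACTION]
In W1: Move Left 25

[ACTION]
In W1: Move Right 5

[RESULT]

             ┏━━━━━━━━━━━━━━━━━━━━━━━━━━━━━━┓        
        ┏━━━━┃ MapNavigator                 ┃        
        ┃ Mus┠──────────────────────────────┨        
        ┠────┃          .......♣............┃        
        ┃    ┃          ...................~┃        
        ┃ Sna┃          ....................┃        
        ┃  Cl┃          .................~.~┃        
        ┃   T┃          ...♣..............~~┃        
        ┃  Ba┃          ...♣♣...............┃        
        ┃    ┃          ..♣..@.....#........┃        
        ┃    ┃          ...♣................┃        
        ┃    ┃          ..................^.┃        
        ┃    ┃          .................^^^┃        
        ┗━━━━┃          ..................^.┃        


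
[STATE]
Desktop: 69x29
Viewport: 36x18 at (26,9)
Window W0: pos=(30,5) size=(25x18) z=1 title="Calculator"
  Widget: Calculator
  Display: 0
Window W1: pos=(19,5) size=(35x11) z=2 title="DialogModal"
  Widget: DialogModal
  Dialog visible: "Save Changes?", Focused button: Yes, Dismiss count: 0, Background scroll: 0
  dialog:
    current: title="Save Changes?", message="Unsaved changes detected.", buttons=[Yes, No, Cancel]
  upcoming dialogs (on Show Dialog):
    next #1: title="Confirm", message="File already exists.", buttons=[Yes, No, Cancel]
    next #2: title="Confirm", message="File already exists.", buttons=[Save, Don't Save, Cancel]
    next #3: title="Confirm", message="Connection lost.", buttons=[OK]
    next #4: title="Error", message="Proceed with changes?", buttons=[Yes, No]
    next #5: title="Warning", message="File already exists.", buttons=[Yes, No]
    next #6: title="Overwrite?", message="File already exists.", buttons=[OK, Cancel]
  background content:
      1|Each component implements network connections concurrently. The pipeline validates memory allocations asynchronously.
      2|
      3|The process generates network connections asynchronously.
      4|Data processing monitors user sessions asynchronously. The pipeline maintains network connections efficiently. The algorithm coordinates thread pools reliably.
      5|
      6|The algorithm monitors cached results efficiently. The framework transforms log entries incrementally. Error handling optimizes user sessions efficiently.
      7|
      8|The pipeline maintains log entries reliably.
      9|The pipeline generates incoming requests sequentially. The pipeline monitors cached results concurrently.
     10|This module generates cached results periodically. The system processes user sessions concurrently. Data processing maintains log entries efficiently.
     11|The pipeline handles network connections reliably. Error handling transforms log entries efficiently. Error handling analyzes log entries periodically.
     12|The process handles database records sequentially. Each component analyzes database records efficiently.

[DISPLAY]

────────────────────────┐  ┃┃       
    Save Changes?       │on┃┃       
saved changes detected. │es┃┃       
 [Yes]  No   Cancel     │  ┃┃       
────────────────────────┘es┃┃       
                           ┃┃       
━━━━━━━━━━━━━━━━━━━━━━━━━━━┛┃       
    ┃│ 0 │ . │ = │ + │      ┃       
    ┃├───┼───┼───┼───┤      ┃       
    ┃│ C │ MC│ MR│ M+│      ┃       
    ┃└───┴───┴───┴───┘      ┃       
    ┃                       ┃       
    ┃                       ┃       
    ┗━━━━━━━━━━━━━━━━━━━━━━━┛       
                                    
                                    
                                    
                                    


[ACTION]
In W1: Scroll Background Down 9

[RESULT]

────────────────────────┐nn┃┃       
    Save Changes?       │co┃┃       
saved changes detected. │  ┃┃       
 [Yes]  No   Cancel     │  ┃┃       
────────────────────────┘  ┃┃       
                           ┃┃       
━━━━━━━━━━━━━━━━━━━━━━━━━━━┛┃       
    ┃│ 0 │ . │ = │ + │      ┃       
    ┃├───┼───┼───┼───┤      ┃       
    ┃│ C │ MC│ MR│ M+│      ┃       
    ┃└───┴───┴───┴───┘      ┃       
    ┃                       ┃       
    ┃                       ┃       
    ┗━━━━━━━━━━━━━━━━━━━━━━━┛       
                                    
                                    
                                    
                                    


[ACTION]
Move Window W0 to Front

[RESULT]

────┃┌───┬───┬───┬───┐      ┃       
    ┃│ 7 │ 8 │ 9 │ ÷ │      ┃       
save┃├───┼───┼───┼───┤      ┃       
 [Ye┃│ 4 │ 5 │ 6 │ × │      ┃       
────┃├───┼───┼───┼───┤      ┃       
    ┃│ 1 │ 2 │ 3 │ - │      ┃       
━━━━┃├───┼───┼───┼───┤      ┃       
    ┃│ 0 │ . │ = │ + │      ┃       
    ┃├───┼───┼───┼───┤      ┃       
    ┃│ C │ MC│ MR│ M+│      ┃       
    ┃└───┴───┴───┴───┘      ┃       
    ┃                       ┃       
    ┃                       ┃       
    ┗━━━━━━━━━━━━━━━━━━━━━━━┛       
                                    
                                    
                                    
                                    


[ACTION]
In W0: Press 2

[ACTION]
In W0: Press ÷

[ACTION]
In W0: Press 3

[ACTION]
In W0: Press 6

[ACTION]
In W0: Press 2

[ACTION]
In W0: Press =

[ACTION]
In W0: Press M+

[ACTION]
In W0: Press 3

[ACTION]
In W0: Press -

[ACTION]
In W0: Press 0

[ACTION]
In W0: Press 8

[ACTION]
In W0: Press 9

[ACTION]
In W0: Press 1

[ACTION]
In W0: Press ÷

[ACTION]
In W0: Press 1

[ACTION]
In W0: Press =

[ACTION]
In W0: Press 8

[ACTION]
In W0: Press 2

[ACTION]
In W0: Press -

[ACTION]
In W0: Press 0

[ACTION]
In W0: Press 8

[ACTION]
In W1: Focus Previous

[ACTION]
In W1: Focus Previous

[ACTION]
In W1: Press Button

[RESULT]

peli┃┌───┬───┬───┬───┐      ┃       
oces┃│ 7 │ 8 │ 9 │ ÷ │      ┃       
    ┃├───┼───┼───┼───┤      ┃       
    ┃│ 4 │ 5 │ 6 │ × │      ┃       
    ┃├───┼───┼───┼───┤      ┃       
    ┃│ 1 │ 2 │ 3 │ - │      ┃       
━━━━┃├───┼───┼───┼───┤      ┃       
    ┃│ 0 │ . │ = │ + │      ┃       
    ┃├───┼───┼───┼───┤      ┃       
    ┃│ C │ MC│ MR│ M+│      ┃       
    ┃└───┴───┴───┴───┘      ┃       
    ┃                       ┃       
    ┃                       ┃       
    ┗━━━━━━━━━━━━━━━━━━━━━━━┛       
                                    
                                    
                                    
                                    
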